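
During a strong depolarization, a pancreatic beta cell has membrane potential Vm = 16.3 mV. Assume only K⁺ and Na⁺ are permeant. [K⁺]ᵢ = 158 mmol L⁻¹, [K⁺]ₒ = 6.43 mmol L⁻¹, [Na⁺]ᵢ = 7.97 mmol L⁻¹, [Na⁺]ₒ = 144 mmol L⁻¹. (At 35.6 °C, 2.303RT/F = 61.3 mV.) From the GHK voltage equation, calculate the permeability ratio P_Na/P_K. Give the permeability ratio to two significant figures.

2.2

Let α = P_Na/P_K. GHK: Vm = 61.3·log₁₀[(Kₒ + α·Naₒ)/(Kᵢ + α·Naᵢ)].
10^(Vm/61.3) = 10^(16.3/61.3) = 1.8446
So 1.8446·(Kᵢ + α·Naᵢ) = Kₒ + α·Naₒ → α = (1.8446·158.0 − 6.43) / (144.0 − 1.8446·7.97)
α = (291.4 − 6.43) / (144.0 − 14.7) = 285/129.3 = 2.204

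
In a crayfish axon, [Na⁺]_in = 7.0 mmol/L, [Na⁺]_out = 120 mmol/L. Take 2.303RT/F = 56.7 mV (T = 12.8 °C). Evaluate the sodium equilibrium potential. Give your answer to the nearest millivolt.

70 mV

E = (56.7/z) · log₁₀([Na⁺]_out/[Na⁺]_in) with z = +1.
= (56.7/1) · log₁₀(120/7.0) = 56.70 · log₁₀(17.14)
= 56.70 · (1.2341) = 69.97 mV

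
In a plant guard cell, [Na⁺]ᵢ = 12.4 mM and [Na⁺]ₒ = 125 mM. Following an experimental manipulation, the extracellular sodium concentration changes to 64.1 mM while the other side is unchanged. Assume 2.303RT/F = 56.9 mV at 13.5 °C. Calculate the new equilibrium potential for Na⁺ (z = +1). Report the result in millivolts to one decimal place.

40.6 mV

After the shift: [Na⁺]_out = 64.1, [Na⁺]_in = 12.4 mM.
E_new = (56.9/1)·log₁₀(64.1/12.4) = 56.90 · (0.7134) = 40.59 mV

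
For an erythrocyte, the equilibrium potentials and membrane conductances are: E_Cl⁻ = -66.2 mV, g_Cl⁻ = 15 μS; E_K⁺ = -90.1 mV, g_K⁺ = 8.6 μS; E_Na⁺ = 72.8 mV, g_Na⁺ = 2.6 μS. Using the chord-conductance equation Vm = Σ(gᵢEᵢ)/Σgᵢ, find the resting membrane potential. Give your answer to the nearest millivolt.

-60 mV

Σ gᵢEᵢ = 15·(-66.2) + 8.6·(-90.1) + 2.6·(72.8) = -1578.58
Σ gᵢ = 15 + 8.6 + 2.6 = 26.2
Vm = -1578.58 / 26.2 = -60.25 mV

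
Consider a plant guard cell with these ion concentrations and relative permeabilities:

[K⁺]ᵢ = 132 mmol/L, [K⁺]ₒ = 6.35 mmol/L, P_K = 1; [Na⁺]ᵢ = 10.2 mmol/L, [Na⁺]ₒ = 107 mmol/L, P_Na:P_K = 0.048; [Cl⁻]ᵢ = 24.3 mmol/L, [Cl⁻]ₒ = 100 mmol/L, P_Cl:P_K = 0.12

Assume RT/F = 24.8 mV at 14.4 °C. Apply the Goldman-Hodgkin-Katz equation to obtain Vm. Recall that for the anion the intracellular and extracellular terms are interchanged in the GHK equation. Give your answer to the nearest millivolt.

Vm = 24.8 · ln[(Σ P·[cation]ₒ + Σ P·[anion]ᵢ) / (Σ P·[cation]ᵢ + Σ P·[anion]ₒ)]
Numerator = 1×6.35 + 0.048×107 + 0.12×24.3 = 14.4
Denominator = 1×132 + 0.048×10.2 + 0.12×100 = 144.5
Vm = 24.8 · ln(0.099675) = 24.8 × (-2.3058) = -57.18 mV

-57 mV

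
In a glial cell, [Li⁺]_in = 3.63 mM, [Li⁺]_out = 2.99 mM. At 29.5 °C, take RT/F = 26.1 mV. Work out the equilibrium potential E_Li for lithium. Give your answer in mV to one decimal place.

E = (26.1/z) · ln([Li⁺]_out/[Li⁺]_in) with z = +1.
= (26.1/1) · ln(2.99/3.63) = 26.10 · ln(0.8237)
= 26.10 · (-0.1940) = -5.06 mV

-5.1 mV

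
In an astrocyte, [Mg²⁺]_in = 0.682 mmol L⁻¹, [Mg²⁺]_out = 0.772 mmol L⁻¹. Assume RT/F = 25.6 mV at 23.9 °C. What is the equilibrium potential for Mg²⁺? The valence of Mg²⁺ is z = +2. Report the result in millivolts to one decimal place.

1.6 mV

E = (25.6/z) · ln([Mg²⁺]_out/[Mg²⁺]_in) with z = +2.
= (25.6/2) · ln(0.772/0.682) = 12.80 · ln(1.132)
= 12.80 · (0.1240) = 1.59 mV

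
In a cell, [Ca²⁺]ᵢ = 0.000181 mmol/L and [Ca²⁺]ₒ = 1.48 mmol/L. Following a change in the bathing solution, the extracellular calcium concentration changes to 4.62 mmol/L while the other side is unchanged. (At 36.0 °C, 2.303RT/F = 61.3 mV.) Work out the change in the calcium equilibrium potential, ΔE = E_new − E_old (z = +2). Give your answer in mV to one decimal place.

E_old = (61.3/2)·log₁₀(1.48/0.000181) = 119.92 mV
E_new = (61.3/2)·log₁₀(4.62/0.000181) = 135.07 mV
ΔE = 135.07 − (119.92) = 15.15 mV

15.2 mV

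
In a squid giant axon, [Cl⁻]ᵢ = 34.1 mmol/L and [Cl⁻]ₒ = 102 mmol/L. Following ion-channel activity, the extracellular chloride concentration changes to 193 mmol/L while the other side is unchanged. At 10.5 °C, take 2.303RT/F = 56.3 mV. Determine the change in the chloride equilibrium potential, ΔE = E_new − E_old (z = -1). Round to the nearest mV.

E_old = (56.3/-1)·log₁₀(102/34.1) = -26.79 mV
E_new = (56.3/-1)·log₁₀(193/34.1) = -42.38 mV
ΔE = -42.38 − (-26.79) = -15.59 mV

-16 mV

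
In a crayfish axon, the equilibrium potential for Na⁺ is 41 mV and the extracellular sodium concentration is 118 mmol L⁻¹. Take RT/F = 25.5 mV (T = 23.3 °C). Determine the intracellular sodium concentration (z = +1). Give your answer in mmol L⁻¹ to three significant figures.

23.6 mmol L⁻¹

Nernst: E = (25.5/1) · ln([out]/[in]), so ln([out]/[in]) = 41.0 × 1 / 25.5 = 1.6078.
[out]/[in] = e^(1.6078) = 4.992.
[in] = 118 / 4.992 = 23.64 mmol L⁻¹.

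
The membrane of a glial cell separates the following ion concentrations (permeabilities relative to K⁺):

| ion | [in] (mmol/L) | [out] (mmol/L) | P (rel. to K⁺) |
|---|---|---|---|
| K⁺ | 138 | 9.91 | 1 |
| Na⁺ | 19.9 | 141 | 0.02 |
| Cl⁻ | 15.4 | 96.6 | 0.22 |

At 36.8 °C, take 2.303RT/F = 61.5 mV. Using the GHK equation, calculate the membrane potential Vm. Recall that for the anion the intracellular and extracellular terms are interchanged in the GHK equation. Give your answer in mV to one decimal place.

-61.2 mV

Vm = 61.5 · log₁₀[(Σ P·[cation]ₒ + Σ P·[anion]ᵢ) / (Σ P·[cation]ᵢ + Σ P·[anion]ₒ)]
Numerator = 1×9.91 + 0.02×141 + 0.22×15.4 = 16.12
Denominator = 1×138 + 0.02×19.9 + 0.22×96.6 = 159.7
Vm = 61.5 · log₁₀(0.10096) = 61.5 × (-0.9959) = -61.25 mV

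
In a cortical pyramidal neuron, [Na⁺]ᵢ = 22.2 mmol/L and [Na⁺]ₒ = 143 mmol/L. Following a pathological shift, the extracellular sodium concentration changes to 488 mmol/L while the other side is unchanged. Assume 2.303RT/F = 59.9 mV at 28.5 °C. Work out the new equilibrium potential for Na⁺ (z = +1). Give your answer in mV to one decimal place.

80.4 mV

After the shift: [Na⁺]_out = 488, [Na⁺]_in = 22.2 mmol/L.
E_new = (59.9/1)·log₁₀(488/22.2) = 59.90 · (1.3421) = 80.39 mV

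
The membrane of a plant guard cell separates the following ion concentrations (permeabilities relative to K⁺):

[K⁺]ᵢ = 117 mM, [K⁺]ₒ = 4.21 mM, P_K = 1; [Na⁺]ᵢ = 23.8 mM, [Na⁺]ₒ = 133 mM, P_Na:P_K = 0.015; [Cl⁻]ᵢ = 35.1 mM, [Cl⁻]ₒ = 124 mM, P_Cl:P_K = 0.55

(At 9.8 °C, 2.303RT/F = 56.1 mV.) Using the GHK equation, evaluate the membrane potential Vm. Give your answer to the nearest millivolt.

-48 mV

Vm = 56.1 · log₁₀[(Σ P·[cation]ₒ + Σ P·[anion]ᵢ) / (Σ P·[cation]ᵢ + Σ P·[anion]ₒ)]
Numerator = 1×4.21 + 0.015×133 + 0.55×35.1 = 25.51
Denominator = 1×117 + 0.015×23.8 + 0.55×124 = 185.6
Vm = 56.1 · log₁₀(0.13748) = 56.1 × (-0.8618) = -48.35 mV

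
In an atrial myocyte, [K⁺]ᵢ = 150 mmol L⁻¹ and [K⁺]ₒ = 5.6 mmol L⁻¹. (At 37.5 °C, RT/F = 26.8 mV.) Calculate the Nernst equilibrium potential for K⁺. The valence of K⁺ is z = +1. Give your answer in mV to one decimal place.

-88.1 mV

E = (26.8/z) · ln([K⁺]_out/[K⁺]_in) with z = +1.
= (26.8/1) · ln(5.6/150) = 26.80 · ln(0.03733)
= 26.80 · (-3.2879) = -88.11 mV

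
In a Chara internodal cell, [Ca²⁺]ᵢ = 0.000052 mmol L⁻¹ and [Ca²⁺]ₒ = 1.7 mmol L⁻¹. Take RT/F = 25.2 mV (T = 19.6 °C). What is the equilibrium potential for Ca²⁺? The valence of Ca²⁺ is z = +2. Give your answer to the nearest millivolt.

131 mV

E = (25.2/z) · ln([Ca²⁺]_out/[Ca²⁺]_in) with z = +2.
= (25.2/2) · ln(1.7/0.000052) = 12.60 · ln(3.269e+04)
= 12.60 · (10.3949) = 130.98 mV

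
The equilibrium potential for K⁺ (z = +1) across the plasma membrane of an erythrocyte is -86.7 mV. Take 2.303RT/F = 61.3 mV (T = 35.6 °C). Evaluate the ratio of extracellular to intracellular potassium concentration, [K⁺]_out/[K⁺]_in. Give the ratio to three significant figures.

0.0385

log₁₀([out]/[in]) = E·z/(61.3) = -86.7 × 1 / 61.3 = -1.4144
[out]/[in] = 10^(-1.4144) = 0.03852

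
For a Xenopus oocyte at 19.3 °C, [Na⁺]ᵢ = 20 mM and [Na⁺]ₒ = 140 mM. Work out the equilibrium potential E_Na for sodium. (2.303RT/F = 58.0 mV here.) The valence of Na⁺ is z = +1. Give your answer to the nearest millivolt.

49 mV

E = (58.0/z) · log₁₀([Na⁺]_out/[Na⁺]_in) with z = +1.
= (58.0/1) · log₁₀(140/20) = 58.00 · log₁₀(7)
= 58.00 · (0.8451) = 49.02 mV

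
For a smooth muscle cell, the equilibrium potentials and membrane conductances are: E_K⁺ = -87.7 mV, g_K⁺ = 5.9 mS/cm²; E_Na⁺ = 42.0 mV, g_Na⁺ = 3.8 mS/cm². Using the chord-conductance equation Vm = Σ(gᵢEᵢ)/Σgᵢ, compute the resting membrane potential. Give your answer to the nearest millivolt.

Σ gᵢEᵢ = 5.9·(-87.7) + 3.8·(42.0) = -357.83
Σ gᵢ = 5.9 + 3.8 = 9.7
Vm = -357.83 / 9.7 = -36.89 mV

-37 mV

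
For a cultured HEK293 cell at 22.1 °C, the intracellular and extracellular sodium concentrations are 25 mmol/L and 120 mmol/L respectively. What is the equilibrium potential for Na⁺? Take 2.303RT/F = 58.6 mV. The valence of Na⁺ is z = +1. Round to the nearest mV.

E = (58.6/z) · log₁₀([Na⁺]_out/[Na⁺]_in) with z = +1.
= (58.6/1) · log₁₀(120/25) = 58.60 · log₁₀(4.8)
= 58.60 · (0.6812) = 39.92 mV

40 mV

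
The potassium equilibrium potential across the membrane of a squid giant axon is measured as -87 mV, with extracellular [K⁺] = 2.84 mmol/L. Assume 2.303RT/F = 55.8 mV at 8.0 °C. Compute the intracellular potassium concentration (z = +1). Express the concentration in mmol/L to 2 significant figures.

Nernst: E = (55.8/1) · log₁₀([out]/[in]), so log₁₀([out]/[in]) = -87.0 × 1 / 55.8 = -1.5591.
[out]/[in] = 10^(-1.5591) = 0.0276.
[in] = 2.84 / 0.0276 = 102.9 mmol/L.

100 mmol/L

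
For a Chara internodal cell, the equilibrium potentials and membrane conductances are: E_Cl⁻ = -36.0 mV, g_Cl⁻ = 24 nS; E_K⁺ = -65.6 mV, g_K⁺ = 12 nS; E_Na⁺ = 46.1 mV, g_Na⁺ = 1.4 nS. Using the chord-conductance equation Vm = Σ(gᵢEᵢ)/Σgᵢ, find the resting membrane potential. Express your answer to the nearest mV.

-42 mV

Σ gᵢEᵢ = 24·(-36.0) + 12·(-65.6) + 1.4·(46.1) = -1586.66
Σ gᵢ = 24 + 12 + 1.4 = 37.4
Vm = -1586.66 / 37.4 = -42.42 mV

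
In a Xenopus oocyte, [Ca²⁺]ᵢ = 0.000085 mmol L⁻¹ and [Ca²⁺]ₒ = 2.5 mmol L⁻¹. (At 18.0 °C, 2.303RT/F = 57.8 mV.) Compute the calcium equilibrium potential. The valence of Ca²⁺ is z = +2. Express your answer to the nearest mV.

129 mV

E = (57.8/z) · log₁₀([Ca²⁺]_out/[Ca²⁺]_in) with z = +2.
= (57.8/2) · log₁₀(2.5/0.000085) = 28.90 · log₁₀(2.941e+04)
= 28.90 · (4.4685) = 129.14 mV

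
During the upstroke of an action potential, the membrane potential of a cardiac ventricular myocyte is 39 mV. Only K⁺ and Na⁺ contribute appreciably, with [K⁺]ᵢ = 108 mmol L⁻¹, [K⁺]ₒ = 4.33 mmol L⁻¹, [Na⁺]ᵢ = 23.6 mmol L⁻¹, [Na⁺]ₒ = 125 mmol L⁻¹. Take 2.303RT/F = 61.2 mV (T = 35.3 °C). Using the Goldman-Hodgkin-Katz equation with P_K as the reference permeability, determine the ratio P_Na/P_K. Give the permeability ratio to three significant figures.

Let α = P_Na/P_K. GHK: Vm = 61.2·log₁₀[(Kₒ + α·Naₒ)/(Kᵢ + α·Naᵢ)].
10^(Vm/61.2) = 10^(39.0/61.2) = 4.3377
So 4.3377·(Kᵢ + α·Naᵢ) = Kₒ + α·Naₒ → α = (4.3377·108.0 − 4.33) / (125.0 − 4.3377·23.6)
α = (468.5 − 4.33) / (125.0 − 102.4) = 464.1/22.63 = 20.51

20.5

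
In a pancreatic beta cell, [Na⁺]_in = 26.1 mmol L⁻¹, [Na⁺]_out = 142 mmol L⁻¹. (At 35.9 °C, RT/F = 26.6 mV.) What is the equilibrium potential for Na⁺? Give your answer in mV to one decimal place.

E = (26.6/z) · ln([Na⁺]_out/[Na⁺]_in) with z = +1.
= (26.6/1) · ln(142/26.1) = 26.60 · ln(5.441)
= 26.60 · (1.6939) = 45.06 mV

45.1 mV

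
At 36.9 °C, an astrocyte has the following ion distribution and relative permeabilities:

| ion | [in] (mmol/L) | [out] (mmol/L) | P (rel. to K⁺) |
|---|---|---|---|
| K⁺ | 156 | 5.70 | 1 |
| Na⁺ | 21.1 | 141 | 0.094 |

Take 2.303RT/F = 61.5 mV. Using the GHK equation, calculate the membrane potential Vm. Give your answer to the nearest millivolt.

Vm = 61.5 · log₁₀[(Σ P·[cation]ₒ + Σ P·[anion]ᵢ) / (Σ P·[cation]ᵢ + Σ P·[anion]ₒ)]
Numerator = 1×5.70 + 0.094×141 = 18.95
Denominator = 1×156 + 0.094×21.1 = 158
Vm = 61.5 · log₁₀(0.11997) = 61.5 × (-0.9209) = -56.64 mV

-57 mV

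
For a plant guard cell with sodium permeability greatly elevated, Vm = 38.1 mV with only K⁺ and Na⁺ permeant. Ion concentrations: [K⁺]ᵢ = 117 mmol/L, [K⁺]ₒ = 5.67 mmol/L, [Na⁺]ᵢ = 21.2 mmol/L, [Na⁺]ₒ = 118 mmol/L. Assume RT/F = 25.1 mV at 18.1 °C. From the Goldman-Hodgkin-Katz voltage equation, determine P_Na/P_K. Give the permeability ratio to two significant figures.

Let α = P_Na/P_K. GHK: Vm = 25.1·ln[(Kₒ + α·Naₒ)/(Kᵢ + α·Naᵢ)].
e^(Vm/25.1) = e^(38.1/25.1) = 4.5628
So 4.5628·(Kᵢ + α·Naᵢ) = Kₒ + α·Naₒ → α = (4.5628·117.0 − 5.67) / (118.0 − 4.5628·21.2)
α = (533.8 − 5.67) / (118.0 − 96.73) = 528.2/21.27 = 24.83

25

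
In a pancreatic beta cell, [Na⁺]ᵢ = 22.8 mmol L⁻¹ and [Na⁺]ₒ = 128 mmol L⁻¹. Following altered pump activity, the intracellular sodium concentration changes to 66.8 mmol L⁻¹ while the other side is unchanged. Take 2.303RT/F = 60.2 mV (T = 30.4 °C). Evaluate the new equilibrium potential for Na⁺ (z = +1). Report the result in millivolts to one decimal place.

After the shift: [Na⁺]_out = 128, [Na⁺]_in = 66.8 mmol L⁻¹.
E_new = (60.2/1)·log₁₀(128/66.8) = 60.20 · (0.2824) = 17.00 mV

17.0 mV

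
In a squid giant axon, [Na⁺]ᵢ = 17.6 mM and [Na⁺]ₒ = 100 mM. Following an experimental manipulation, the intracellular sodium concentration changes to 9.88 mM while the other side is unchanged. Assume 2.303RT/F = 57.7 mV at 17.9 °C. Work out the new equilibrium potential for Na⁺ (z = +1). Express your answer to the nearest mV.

After the shift: [Na⁺]_out = 100, [Na⁺]_in = 9.88 mM.
E_new = (57.7/1)·log₁₀(100/9.88) = 57.70 · (1.0052) = 58.00 mV

58 mV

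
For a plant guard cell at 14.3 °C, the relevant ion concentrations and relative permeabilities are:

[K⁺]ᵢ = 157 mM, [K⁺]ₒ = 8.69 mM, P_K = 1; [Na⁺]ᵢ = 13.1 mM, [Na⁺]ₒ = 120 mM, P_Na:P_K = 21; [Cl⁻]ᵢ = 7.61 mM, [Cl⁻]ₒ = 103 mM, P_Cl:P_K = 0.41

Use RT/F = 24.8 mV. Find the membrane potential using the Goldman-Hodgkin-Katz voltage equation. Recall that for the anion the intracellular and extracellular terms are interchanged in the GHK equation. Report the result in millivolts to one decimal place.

Vm = 24.8 · ln[(Σ P·[cation]ₒ + Σ P·[anion]ᵢ) / (Σ P·[cation]ᵢ + Σ P·[anion]ₒ)]
Numerator = 1×8.69 + 21×120 + 0.41×7.61 = 2532
Denominator = 1×157 + 21×13.1 + 0.41×103 = 474.3
Vm = 24.8 · ln(5.3377) = 24.8 × (1.6748) = 41.53 mV

41.5 mV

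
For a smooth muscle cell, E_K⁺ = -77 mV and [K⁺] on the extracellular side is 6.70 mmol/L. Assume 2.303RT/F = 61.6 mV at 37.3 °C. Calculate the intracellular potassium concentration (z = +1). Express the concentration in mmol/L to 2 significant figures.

Nernst: E = (61.6/1) · log₁₀([out]/[in]), so log₁₀([out]/[in]) = -77.0 × 1 / 61.6 = -1.2500.
[out]/[in] = 10^(-1.2500) = 0.05623.
[in] = 6.70 / 0.05623 = 119.1 mmol/L.

120 mmol/L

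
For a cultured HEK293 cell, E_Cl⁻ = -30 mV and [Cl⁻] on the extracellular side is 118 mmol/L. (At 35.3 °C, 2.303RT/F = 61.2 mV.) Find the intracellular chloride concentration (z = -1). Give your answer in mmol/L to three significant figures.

38.2 mmol/L

Nernst: E = (61.2/-1) · log₁₀([out]/[in]), so log₁₀([out]/[in]) = -30.0 × -1 / 61.2 = 0.4902.
[out]/[in] = 10^(0.4902) = 3.092.
[in] = 118 / 3.092 = 38.17 mmol/L.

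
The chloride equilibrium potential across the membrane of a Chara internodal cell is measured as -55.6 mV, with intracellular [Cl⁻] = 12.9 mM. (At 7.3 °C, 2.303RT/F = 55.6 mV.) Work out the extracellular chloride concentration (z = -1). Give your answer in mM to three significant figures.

Nernst: E = (55.6/-1) · log₁₀([out]/[in]), so log₁₀([out]/[in]) = -55.6 × -1 / 55.6 = 1.0000.
[out]/[in] = 10^(1.0000) = 10.
[out] = 10 × 12.9 = 129 mM.

129 mM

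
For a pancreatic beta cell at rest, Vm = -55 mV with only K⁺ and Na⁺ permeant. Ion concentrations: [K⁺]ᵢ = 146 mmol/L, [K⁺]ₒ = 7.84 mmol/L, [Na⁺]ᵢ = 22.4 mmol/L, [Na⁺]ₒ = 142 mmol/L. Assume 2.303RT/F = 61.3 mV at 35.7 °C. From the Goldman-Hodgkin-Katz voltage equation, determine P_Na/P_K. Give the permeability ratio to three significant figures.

0.0766

Let α = P_Na/P_K. GHK: Vm = 61.3·log₁₀[(Kₒ + α·Naₒ)/(Kᵢ + α·Naᵢ)].
10^(Vm/61.3) = 10^(-55.0/61.3) = 0.1267
So 0.1267·(Kᵢ + α·Naᵢ) = Kₒ + α·Naₒ → α = (0.1267·146.0 − 7.84) / (142.0 − 0.1267·22.4)
α = (18.5 − 7.84) / (142.0 − 2.838) = 10.66/139.2 = 0.07659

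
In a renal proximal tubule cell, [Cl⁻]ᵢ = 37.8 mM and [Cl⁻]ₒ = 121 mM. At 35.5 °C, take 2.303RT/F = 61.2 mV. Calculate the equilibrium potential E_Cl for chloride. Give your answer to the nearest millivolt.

E = (61.2/z) · log₁₀([Cl⁻]_out/[Cl⁻]_in) with z = -1.
For an anion, dividing by z = -1 reverses the sign.
= (61.2/-1) · log₁₀(121/37.8) = -61.20 · log₁₀(3.201)
= -61.20 · (0.5053) = -30.92 mV

-31 mV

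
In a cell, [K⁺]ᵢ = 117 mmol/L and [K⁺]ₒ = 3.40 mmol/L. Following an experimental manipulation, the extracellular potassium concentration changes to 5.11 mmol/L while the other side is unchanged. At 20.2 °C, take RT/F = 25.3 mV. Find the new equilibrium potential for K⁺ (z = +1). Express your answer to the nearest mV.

-79 mV

After the shift: [K⁺]_out = 5.11, [K⁺]_in = 117 mmol/L.
E_new = (25.3/1)·ln(5.11/117) = 25.30 · (-3.1310) = -79.21 mV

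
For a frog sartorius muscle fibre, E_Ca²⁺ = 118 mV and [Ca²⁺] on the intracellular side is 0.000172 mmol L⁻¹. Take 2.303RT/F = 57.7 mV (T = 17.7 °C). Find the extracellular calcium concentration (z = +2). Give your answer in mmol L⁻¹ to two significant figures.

Nernst: E = (57.7/2) · log₁₀([out]/[in]), so log₁₀([out]/[in]) = 118.0 × 2 / 57.7 = 4.0901.
[out]/[in] = 10^(4.0901) = 1.231e+04.
[out] = 1.231e+04 × 0.000172 = 2.117 mmol L⁻¹.

2.1 mmol L⁻¹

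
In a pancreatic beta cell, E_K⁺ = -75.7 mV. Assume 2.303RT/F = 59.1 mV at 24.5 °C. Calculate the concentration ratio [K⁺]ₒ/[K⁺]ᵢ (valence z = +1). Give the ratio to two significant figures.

log₁₀([out]/[in]) = E·z/(59.1) = -75.7 × 1 / 59.1 = -1.2809
[out]/[in] = 10^(-1.2809) = 0.05237

0.052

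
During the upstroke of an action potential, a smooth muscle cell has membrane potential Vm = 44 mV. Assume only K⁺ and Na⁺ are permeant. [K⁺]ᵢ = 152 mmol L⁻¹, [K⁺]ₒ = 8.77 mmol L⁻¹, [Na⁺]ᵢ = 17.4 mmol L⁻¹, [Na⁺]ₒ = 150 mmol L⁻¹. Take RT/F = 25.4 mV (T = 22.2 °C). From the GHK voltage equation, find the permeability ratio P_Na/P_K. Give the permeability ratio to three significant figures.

Let α = P_Na/P_K. GHK: Vm = 25.4·ln[(Kₒ + α·Naₒ)/(Kᵢ + α·Naᵢ)].
e^(Vm/25.4) = e^(44.0/25.4) = 5.6535
So 5.6535·(Kᵢ + α·Naᵢ) = Kₒ + α·Naₒ → α = (5.6535·152.0 − 8.77) / (150.0 − 5.6535·17.4)
α = (859.3 − 8.77) / (150.0 − 98.37) = 850.6/51.63 = 16.47

16.5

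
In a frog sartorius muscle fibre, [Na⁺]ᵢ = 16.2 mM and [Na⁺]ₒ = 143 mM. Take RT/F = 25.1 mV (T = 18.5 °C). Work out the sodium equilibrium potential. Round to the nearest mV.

55 mV

E = (25.1/z) · ln([Na⁺]_out/[Na⁺]_in) with z = +1.
= (25.1/1) · ln(143/16.2) = 25.10 · ln(8.827)
= 25.10 · (2.1778) = 54.66 mV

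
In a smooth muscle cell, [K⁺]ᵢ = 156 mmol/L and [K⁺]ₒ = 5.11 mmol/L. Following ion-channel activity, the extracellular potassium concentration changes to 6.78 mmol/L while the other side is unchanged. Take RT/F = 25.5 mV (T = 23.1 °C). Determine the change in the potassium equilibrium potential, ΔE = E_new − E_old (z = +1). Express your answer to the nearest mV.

7 mV

E_old = (25.5/1)·ln(5.11/156) = -87.18 mV
E_new = (25.5/1)·ln(6.78/156) = -79.96 mV
ΔE = -79.96 − (-87.18) = 7.21 mV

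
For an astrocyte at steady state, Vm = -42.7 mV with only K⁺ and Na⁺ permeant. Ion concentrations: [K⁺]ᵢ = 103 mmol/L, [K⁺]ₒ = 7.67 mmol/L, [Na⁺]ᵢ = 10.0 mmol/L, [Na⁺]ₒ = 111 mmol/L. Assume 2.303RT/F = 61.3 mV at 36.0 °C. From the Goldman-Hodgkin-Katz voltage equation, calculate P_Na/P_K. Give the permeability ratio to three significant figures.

Let α = P_Na/P_K. GHK: Vm = 61.3·log₁₀[(Kₒ + α·Naₒ)/(Kᵢ + α·Naᵢ)].
10^(Vm/61.3) = 10^(-42.7/61.3) = 0.20111
So 0.20111·(Kᵢ + α·Naᵢ) = Kₒ + α·Naₒ → α = (0.20111·103.0 − 7.67) / (111.0 − 0.20111·10.0)
α = (20.71 − 7.67) / (111.0 − 2.011) = 13.04/109 = 0.1197

0.120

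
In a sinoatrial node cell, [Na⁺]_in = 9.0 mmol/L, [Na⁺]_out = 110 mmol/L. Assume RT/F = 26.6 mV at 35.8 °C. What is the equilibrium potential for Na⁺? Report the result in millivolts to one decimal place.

66.6 mV

E = (26.6/z) · ln([Na⁺]_out/[Na⁺]_in) with z = +1.
= (26.6/1) · ln(110/9.0) = 26.60 · ln(12.22)
= 26.60 · (2.5033) = 66.59 mV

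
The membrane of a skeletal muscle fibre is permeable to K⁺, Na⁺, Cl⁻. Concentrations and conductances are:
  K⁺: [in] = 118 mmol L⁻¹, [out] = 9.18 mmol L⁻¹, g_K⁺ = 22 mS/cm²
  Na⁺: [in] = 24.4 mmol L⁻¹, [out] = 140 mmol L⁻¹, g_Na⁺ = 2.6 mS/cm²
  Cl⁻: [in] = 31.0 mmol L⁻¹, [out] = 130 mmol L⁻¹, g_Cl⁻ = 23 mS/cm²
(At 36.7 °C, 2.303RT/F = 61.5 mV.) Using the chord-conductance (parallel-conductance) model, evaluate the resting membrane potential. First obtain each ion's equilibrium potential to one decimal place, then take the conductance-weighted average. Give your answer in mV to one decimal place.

E_K⁺ = (61.5/1)·log₁₀(9.18/118) = -68.2 mV
E_Na⁺ = (61.5/1)·log₁₀(140/24.4) = 46.7 mV
E_Cl⁻ = (61.5/-1)·log₁₀(130/31.0) = -38.3 mV
Vm = (Σ gᵢEᵢ)/(Σ gᵢ) = (22·-68.2 + 2.6·46.7 + 23·-38.3) / (22 + 2.6 + 23)
= -2259.88 / 47.6 = -47.48 mV

-47.5 mV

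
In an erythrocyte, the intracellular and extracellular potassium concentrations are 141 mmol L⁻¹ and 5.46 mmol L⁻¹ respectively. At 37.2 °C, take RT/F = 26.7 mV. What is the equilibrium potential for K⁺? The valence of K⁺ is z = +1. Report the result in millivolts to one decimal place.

-86.8 mV

E = (26.7/z) · ln([K⁺]_out/[K⁺]_in) with z = +1.
= (26.7/1) · ln(5.46/141) = 26.70 · ln(0.03872)
= 26.70 · (-3.2513) = -86.81 mV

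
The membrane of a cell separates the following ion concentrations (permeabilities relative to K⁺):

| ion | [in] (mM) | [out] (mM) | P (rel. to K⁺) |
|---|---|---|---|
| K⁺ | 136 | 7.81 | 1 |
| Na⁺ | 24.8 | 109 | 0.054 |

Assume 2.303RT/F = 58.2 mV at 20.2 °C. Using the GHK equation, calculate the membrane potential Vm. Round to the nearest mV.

Vm = 58.2 · log₁₀[(Σ P·[cation]ₒ + Σ P·[anion]ᵢ) / (Σ P·[cation]ᵢ + Σ P·[anion]ₒ)]
Numerator = 1×7.81 + 0.054×109 = 13.7
Denominator = 1×136 + 0.054×24.8 = 137.3
Vm = 58.2 · log₁₀(0.099724) = 58.2 × (-1.0012) = -58.27 mV

-58 mV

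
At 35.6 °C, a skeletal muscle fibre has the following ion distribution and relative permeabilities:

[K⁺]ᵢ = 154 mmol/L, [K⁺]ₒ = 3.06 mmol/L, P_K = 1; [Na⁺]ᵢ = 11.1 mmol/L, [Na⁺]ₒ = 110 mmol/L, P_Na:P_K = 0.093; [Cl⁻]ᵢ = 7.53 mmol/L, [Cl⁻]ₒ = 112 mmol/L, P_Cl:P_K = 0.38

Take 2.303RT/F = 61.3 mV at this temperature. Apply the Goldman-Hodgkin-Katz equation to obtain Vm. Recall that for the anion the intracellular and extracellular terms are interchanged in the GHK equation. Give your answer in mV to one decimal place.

-66.7 mV

Vm = 61.3 · log₁₀[(Σ P·[cation]ₒ + Σ P·[anion]ᵢ) / (Σ P·[cation]ᵢ + Σ P·[anion]ₒ)]
Numerator = 1×3.06 + 0.093×110 + 0.38×7.53 = 16.15
Denominator = 1×154 + 0.093×11.1 + 0.38×112 = 197.6
Vm = 61.3 · log₁₀(0.081741) = 61.3 × (-1.0876) = -66.67 mV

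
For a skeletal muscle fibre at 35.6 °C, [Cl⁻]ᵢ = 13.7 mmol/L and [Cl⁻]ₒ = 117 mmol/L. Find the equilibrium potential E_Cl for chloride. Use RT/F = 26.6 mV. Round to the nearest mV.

-57 mV

E = (26.6/z) · ln([Cl⁻]_out/[Cl⁻]_in) with z = -1.
For an anion, dividing by z = -1 reverses the sign.
= (26.6/-1) · ln(117/13.7) = -26.60 · ln(8.54)
= -26.60 · (2.1448) = -57.05 mV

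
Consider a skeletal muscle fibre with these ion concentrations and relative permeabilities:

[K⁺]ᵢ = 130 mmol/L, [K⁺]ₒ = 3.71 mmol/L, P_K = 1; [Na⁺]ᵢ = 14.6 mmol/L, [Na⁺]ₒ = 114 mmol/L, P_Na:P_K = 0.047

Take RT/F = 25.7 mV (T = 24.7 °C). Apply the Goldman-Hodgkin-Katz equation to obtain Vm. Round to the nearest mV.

Vm = 25.7 · ln[(Σ P·[cation]ₒ + Σ P·[anion]ᵢ) / (Σ P·[cation]ᵢ + Σ P·[anion]ₒ)]
Numerator = 1×3.71 + 0.047×114 = 9.068
Denominator = 1×130 + 0.047×14.6 = 130.7
Vm = 25.7 · ln(0.069388) = 25.7 × (-2.6680) = -68.57 mV

-69 mV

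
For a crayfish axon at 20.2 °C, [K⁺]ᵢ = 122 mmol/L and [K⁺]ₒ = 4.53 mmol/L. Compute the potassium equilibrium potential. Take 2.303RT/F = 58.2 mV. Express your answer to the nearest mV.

E = (58.2/z) · log₁₀([K⁺]_out/[K⁺]_in) with z = +1.
= (58.2/1) · log₁₀(4.53/122) = 58.20 · log₁₀(0.03713)
= 58.20 · (-1.4303) = -83.24 mV

-83 mV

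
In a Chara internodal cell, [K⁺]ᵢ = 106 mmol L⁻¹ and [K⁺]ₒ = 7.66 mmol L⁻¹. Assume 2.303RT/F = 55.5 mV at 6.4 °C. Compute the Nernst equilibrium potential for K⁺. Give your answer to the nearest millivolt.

-63 mV

E = (55.5/z) · log₁₀([K⁺]_out/[K⁺]_in) with z = +1.
= (55.5/1) · log₁₀(7.66/106) = 55.50 · log₁₀(0.07226)
= 55.50 · (-1.1411) = -63.33 mV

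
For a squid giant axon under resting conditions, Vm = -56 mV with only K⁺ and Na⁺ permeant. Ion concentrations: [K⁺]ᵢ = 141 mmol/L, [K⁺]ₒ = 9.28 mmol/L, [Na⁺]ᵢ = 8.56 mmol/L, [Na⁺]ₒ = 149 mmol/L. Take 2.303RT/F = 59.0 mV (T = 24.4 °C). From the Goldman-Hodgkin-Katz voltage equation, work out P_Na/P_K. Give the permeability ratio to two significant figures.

Let α = P_Na/P_K. GHK: Vm = 59.0·log₁₀[(Kₒ + α·Naₒ)/(Kᵢ + α·Naᵢ)].
10^(Vm/59.0) = 10^(-56.0/59.0) = 0.11242
So 0.11242·(Kᵢ + α·Naᵢ) = Kₒ + α·Naₒ → α = (0.11242·141.0 − 9.28) / (149.0 − 0.11242·8.56)
α = (15.85 − 9.28) / (149.0 − 0.9623) = 6.571/148 = 0.04439

0.044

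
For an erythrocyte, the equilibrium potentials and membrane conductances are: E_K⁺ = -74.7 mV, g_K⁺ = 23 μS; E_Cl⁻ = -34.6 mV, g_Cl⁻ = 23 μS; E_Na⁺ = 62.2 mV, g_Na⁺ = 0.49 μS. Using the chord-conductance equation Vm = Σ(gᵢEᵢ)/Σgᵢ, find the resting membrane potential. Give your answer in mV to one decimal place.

-53.4 mV

Σ gᵢEᵢ = 23·(-74.7) + 23·(-34.6) + 0.49·(62.2) = -2483.42
Σ gᵢ = 23 + 23 + 0.49 = 46.49
Vm = -2483.42 / 46.49 = -53.42 mV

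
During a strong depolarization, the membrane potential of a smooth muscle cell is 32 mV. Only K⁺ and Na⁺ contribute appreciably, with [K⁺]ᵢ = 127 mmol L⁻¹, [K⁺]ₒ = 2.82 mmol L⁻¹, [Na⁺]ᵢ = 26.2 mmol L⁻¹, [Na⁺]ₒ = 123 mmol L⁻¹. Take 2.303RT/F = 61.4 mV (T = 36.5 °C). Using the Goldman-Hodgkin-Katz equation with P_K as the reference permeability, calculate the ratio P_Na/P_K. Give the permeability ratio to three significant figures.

Let α = P_Na/P_K. GHK: Vm = 61.4·log₁₀[(Kₒ + α·Naₒ)/(Kᵢ + α·Naᵢ)].
10^(Vm/61.4) = 10^(32.0/61.4) = 3.3203
So 3.3203·(Kᵢ + α·Naᵢ) = Kₒ + α·Naₒ → α = (3.3203·127.0 − 2.82) / (123.0 − 3.3203·26.2)
α = (421.7 − 2.82) / (123.0 − 86.99) = 418.9/36.01 = 11.63

11.6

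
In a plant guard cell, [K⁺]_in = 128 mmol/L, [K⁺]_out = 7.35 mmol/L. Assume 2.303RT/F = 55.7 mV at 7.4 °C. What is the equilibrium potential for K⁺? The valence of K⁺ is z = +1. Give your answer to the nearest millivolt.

-69 mV

E = (55.7/z) · log₁₀([K⁺]_out/[K⁺]_in) with z = +1.
= (55.7/1) · log₁₀(7.35/128) = 55.70 · log₁₀(0.05742)
= 55.70 · (-1.2409) = -69.12 mV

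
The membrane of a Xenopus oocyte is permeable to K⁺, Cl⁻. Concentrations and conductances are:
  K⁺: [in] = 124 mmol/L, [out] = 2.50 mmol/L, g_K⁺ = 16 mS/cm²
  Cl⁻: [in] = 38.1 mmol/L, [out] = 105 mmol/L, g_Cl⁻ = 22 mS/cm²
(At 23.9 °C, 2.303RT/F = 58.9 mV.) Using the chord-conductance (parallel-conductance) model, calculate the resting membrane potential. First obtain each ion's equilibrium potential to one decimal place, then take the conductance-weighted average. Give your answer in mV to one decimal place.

E_K⁺ = (58.9/1)·log₁₀(2.50/124) = -99.9 mV
E_Cl⁻ = (58.9/-1)·log₁₀(105/38.1) = -25.9 mV
Vm = (Σ gᵢEᵢ)/(Σ gᵢ) = (16·-99.9 + 22·-25.9) / (16 + 22)
= -2168.20 / 38 = -57.06 mV

-57.1 mV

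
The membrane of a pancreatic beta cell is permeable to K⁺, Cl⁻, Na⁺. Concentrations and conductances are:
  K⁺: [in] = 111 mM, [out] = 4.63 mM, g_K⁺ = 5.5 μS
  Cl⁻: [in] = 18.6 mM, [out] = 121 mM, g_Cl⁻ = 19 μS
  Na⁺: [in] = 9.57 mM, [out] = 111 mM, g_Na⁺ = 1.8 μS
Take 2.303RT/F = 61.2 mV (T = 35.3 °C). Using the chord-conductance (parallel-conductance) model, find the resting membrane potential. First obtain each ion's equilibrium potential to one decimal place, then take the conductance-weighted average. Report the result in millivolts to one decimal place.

E_K⁺ = (61.2/1)·log₁₀(4.63/111) = -84.4 mV
E_Cl⁻ = (61.2/-1)·log₁₀(121/18.6) = -49.8 mV
E_Na⁺ = (61.2/1)·log₁₀(111/9.57) = 65.1 mV
Vm = (Σ gᵢEᵢ)/(Σ gᵢ) = (5.5·-84.4 + 19·-49.8 + 1.8·65.1) / (5.5 + 19 + 1.8)
= -1293.22 / 26.3 = -49.17 mV

-49.2 mV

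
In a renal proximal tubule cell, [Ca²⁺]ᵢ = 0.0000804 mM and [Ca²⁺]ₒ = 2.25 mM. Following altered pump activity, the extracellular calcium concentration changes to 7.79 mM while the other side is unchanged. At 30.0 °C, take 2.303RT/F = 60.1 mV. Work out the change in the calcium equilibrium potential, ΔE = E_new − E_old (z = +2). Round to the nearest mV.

16 mV

E_old = (60.1/2)·log₁₀(2.25/0.0000804) = 133.63 mV
E_new = (60.1/2)·log₁₀(7.79/0.0000804) = 149.84 mV
ΔE = 149.84 − (133.63) = 16.21 mV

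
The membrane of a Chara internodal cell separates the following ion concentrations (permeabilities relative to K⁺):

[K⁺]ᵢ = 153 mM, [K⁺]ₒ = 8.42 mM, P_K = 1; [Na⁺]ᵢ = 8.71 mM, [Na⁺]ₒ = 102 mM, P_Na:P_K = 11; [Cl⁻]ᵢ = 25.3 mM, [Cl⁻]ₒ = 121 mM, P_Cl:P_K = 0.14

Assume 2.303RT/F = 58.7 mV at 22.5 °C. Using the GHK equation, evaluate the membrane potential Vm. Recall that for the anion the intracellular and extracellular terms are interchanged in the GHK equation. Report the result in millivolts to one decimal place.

37.0 mV

Vm = 58.7 · log₁₀[(Σ P·[cation]ₒ + Σ P·[anion]ᵢ) / (Σ P·[cation]ᵢ + Σ P·[anion]ₒ)]
Numerator = 1×8.42 + 11×102 + 0.14×25.3 = 1134
Denominator = 1×153 + 11×8.71 + 0.14×121 = 265.8
Vm = 58.7 · log₁₀(4.267) = 58.7 × (0.6301) = 36.99 mV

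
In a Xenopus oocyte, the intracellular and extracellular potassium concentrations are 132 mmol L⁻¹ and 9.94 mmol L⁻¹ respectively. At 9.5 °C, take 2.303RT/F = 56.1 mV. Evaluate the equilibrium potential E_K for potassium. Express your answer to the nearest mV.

E = (56.1/z) · log₁₀([K⁺]_out/[K⁺]_in) with z = +1.
= (56.1/1) · log₁₀(9.94/132) = 56.10 · log₁₀(0.0753)
= 56.10 · (-1.1232) = -63.01 mV

-63 mV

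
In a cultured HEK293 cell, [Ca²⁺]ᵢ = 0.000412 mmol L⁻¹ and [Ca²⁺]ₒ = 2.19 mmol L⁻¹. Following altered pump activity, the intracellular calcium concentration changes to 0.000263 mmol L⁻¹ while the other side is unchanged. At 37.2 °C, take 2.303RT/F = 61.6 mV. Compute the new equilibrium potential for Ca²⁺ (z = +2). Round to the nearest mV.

After the shift: [Ca²⁺]_out = 2.19, [Ca²⁺]_in = 0.000263 mmol L⁻¹.
E_new = (61.6/2)·log₁₀(2.19/0.000263) = 30.80 · (3.9205) = 120.75 mV

121 mV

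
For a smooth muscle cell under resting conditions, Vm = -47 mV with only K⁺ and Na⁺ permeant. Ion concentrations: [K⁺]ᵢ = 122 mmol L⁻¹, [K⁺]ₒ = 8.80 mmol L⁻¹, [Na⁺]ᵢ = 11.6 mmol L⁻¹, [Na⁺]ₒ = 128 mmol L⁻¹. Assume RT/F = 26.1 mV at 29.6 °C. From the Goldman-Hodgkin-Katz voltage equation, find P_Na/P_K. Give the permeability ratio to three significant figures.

Let α = P_Na/P_K. GHK: Vm = 26.1·ln[(Kₒ + α·Naₒ)/(Kᵢ + α·Naᵢ)].
e^(Vm/26.1) = e^(-47.0/26.1) = 0.16517
So 0.16517·(Kᵢ + α·Naᵢ) = Kₒ + α·Naₒ → α = (0.16517·122.0 − 8.8) / (128.0 − 0.16517·11.6)
α = (20.15 − 8.8) / (128.0 − 1.916) = 11.35/126.1 = 0.09003

0.0900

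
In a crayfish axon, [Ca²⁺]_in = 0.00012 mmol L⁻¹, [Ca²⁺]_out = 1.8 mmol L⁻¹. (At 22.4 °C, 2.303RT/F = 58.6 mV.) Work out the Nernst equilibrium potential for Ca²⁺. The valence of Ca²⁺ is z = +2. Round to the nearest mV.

E = (58.6/z) · log₁₀([Ca²⁺]_out/[Ca²⁺]_in) with z = +2.
= (58.6/2) · log₁₀(1.8/0.00012) = 29.30 · log₁₀(1.5e+04)
= 29.30 · (4.1761) = 122.36 mV

122 mV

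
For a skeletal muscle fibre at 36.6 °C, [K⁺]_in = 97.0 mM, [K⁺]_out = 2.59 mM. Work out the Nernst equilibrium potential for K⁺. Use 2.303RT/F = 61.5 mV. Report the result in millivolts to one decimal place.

E = (61.5/z) · log₁₀([K⁺]_out/[K⁺]_in) with z = +1.
= (61.5/1) · log₁₀(2.59/97.0) = 61.50 · log₁₀(0.0267)
= 61.50 · (-1.5735) = -96.77 mV

-96.8 mV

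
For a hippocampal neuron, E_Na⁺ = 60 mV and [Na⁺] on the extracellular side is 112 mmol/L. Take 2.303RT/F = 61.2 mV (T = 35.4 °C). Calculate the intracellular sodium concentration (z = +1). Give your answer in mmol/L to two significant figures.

Nernst: E = (61.2/1) · log₁₀([out]/[in]), so log₁₀([out]/[in]) = 60.0 × 1 / 61.2 = 0.9804.
[out]/[in] = 10^(0.9804) = 9.559.
[in] = 112 / 9.559 = 11.72 mmol/L.

12 mmol/L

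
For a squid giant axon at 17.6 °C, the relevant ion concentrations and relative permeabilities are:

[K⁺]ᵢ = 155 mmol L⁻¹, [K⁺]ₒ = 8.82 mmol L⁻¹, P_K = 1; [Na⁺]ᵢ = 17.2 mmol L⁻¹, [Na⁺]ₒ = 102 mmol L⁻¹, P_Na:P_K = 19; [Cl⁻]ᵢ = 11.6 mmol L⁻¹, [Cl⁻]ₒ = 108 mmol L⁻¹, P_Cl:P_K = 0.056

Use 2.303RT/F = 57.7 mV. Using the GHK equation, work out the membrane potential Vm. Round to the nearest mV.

35 mV

Vm = 57.7 · log₁₀[(Σ P·[cation]ₒ + Σ P·[anion]ᵢ) / (Σ P·[cation]ᵢ + Σ P·[anion]ₒ)]
Numerator = 1×8.82 + 19×102 + 0.056×11.6 = 1947
Denominator = 1×155 + 19×17.2 + 0.056×108 = 487.8
Vm = 57.7 · log₁₀(3.992) = 57.7 × (0.6012) = 34.69 mV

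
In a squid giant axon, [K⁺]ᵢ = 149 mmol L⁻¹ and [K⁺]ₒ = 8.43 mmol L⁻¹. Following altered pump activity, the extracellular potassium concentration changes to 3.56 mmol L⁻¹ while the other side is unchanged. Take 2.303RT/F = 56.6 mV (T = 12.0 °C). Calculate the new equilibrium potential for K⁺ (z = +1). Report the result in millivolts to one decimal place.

After the shift: [K⁺]_out = 3.56, [K⁺]_in = 149 mmol L⁻¹.
E_new = (56.6/1)·log₁₀(3.56/149) = 56.60 · (-1.6217) = -91.79 mV

-91.8 mV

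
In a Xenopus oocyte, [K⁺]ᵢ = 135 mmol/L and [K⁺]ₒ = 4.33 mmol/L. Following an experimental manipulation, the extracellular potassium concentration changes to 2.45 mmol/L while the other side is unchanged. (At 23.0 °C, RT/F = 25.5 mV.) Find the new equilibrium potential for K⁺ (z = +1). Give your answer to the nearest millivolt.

-102 mV

After the shift: [K⁺]_out = 2.45, [K⁺]_in = 135 mmol/L.
E_new = (25.5/1)·ln(2.45/135) = 25.50 · (-4.0092) = -102.23 mV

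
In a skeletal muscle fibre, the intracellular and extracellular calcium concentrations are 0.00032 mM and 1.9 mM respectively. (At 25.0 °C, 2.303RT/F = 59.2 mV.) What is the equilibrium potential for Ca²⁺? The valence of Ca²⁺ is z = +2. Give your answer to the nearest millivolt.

E = (59.2/z) · log₁₀([Ca²⁺]_out/[Ca²⁺]_in) with z = +2.
= (59.2/2) · log₁₀(1.9/0.00032) = 29.60 · log₁₀(5937)
= 29.60 · (3.7736) = 111.70 mV

112 mV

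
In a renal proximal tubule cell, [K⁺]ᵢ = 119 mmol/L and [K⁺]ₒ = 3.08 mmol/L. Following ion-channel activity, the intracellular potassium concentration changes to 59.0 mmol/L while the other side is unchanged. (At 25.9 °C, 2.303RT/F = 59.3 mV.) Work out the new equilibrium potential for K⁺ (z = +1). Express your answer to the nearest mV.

-76 mV

After the shift: [K⁺]_out = 3.08, [K⁺]_in = 59.0 mmol/L.
E_new = (59.3/1)·log₁₀(3.08/59.0) = 59.30 · (-1.2823) = -76.04 mV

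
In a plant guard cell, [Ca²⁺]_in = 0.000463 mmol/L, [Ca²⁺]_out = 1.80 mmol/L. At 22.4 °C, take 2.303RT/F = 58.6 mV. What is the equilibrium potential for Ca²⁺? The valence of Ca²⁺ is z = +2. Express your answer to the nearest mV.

105 mV

E = (58.6/z) · log₁₀([Ca²⁺]_out/[Ca²⁺]_in) with z = +2.
= (58.6/2) · log₁₀(1.80/0.000463) = 29.30 · log₁₀(3888)
= 29.30 · (3.5897) = 105.18 mV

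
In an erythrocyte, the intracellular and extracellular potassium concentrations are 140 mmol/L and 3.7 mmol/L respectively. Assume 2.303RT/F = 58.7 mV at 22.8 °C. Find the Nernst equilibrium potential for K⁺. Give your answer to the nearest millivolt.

-93 mV

E = (58.7/z) · log₁₀([K⁺]_out/[K⁺]_in) with z = +1.
= (58.7/1) · log₁₀(3.7/140) = 58.70 · log₁₀(0.02643)
= 58.70 · (-1.5779) = -92.62 mV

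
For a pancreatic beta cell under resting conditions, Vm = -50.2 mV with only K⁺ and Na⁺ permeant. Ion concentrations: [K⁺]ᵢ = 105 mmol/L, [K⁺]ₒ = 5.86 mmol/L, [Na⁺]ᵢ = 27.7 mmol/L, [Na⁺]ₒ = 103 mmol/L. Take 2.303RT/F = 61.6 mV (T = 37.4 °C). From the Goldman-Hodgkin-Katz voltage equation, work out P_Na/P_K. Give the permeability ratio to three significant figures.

0.103

Let α = P_Na/P_K. GHK: Vm = 61.6·log₁₀[(Kₒ + α·Naₒ)/(Kᵢ + α·Naᵢ)].
10^(Vm/61.6) = 10^(-50.2/61.6) = 0.15313
So 0.15313·(Kᵢ + α·Naᵢ) = Kₒ + α·Naₒ → α = (0.15313·105.0 − 5.86) / (103.0 − 0.15313·27.7)
α = (16.08 − 5.86) / (103.0 − 4.242) = 10.22/98.76 = 0.1035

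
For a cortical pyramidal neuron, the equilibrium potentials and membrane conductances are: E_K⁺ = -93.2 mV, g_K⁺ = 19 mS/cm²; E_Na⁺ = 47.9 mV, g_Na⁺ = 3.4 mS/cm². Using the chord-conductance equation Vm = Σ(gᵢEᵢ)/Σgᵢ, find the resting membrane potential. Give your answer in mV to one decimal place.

Σ gᵢEᵢ = 19·(-93.2) + 3.4·(47.9) = -1607.94
Σ gᵢ = 19 + 3.4 = 22.4
Vm = -1607.94 / 22.4 = -71.78 mV

-71.8 mV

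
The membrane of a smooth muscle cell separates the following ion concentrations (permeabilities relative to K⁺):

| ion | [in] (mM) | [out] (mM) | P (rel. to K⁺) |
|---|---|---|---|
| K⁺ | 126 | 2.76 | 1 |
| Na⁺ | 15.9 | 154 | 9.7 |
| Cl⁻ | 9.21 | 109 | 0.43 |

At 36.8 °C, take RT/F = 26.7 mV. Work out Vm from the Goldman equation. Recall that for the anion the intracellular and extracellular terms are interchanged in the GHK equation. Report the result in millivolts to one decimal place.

Vm = 26.7 · ln[(Σ P·[cation]ₒ + Σ P·[anion]ᵢ) / (Σ P·[cation]ᵢ + Σ P·[anion]ₒ)]
Numerator = 1×2.76 + 9.7×154 + 0.43×9.21 = 1501
Denominator = 1×126 + 9.7×15.9 + 0.43×109 = 327.1
Vm = 26.7 · ln(4.5873) = 26.7 × (1.5233) = 40.67 mV

40.7 mV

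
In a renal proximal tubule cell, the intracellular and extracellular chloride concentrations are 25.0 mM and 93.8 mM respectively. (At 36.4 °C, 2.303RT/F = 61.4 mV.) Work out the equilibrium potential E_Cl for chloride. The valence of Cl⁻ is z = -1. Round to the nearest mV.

-35 mV

E = (61.4/z) · log₁₀([Cl⁻]_out/[Cl⁻]_in) with z = -1.
For an anion, dividing by z = -1 reverses the sign.
= (61.4/-1) · log₁₀(93.8/25.0) = -61.40 · log₁₀(3.752)
= -61.40 · (0.5743) = -35.26 mV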